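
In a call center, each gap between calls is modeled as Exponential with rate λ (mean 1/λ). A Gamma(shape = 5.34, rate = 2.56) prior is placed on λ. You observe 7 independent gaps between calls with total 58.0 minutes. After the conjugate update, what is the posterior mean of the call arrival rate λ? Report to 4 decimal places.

0.2038

With a Gamma(shape α, rate β) prior on the exponential rate λ, the posterior after n observations with total T = Σxᵢ is Gamma(α+n, β+T).
Posterior: Gamma(5.34+7, 2.56+58.0) = Gamma(12.34, 60.56).
Posterior mean of λ = α/β = 12.34/60.56 = 0.2038.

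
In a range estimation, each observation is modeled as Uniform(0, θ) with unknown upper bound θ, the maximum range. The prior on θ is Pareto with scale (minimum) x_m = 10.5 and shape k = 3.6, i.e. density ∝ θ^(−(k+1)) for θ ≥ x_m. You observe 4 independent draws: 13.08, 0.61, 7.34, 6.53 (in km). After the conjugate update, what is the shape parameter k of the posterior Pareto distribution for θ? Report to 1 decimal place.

7.6

A Pareto(scale x_m, shape k) prior on the upper bound θ of Uniform(0, θ) is conjugate: posterior is Pareto(max(x_m, max xᵢ), k + n).
Sample maximum = 13.08; prior scale x_m = 10.5 → posterior scale = max = 13.08.
Posterior shape = 3.6 + 4 = 7.6.
Posterior shape k = 7.6.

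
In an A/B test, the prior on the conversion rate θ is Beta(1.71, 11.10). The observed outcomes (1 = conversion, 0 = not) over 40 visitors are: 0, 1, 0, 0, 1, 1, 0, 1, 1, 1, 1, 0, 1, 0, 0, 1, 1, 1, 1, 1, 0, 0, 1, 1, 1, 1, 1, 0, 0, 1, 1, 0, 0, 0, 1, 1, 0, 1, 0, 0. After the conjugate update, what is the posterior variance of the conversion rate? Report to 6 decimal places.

0.004627

The Beta prior is conjugate to a Binomial/Bernoulli likelihood; the update adds successes to α and failures to β.
Posterior: Beta(α+k, β+n−k) = Beta(1.71+23, 11.10+17) = Beta(24.71, 28.10).
Var = αβ/((α+β)²(α+β+1)) = 24.71·28.10/(52.81²·53.81) = 0.004627.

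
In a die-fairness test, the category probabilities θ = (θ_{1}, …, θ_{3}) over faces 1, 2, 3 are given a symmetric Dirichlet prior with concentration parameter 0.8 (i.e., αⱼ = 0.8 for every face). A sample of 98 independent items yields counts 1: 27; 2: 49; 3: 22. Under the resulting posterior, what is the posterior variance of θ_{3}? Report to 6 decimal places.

0.001731

The Dirichlet prior is conjugate to the Multinomial likelihood: each posterior αⱼ = prior αⱼ + observed count nⱼ.
Posterior concentration: (27.8, 49.8, 22.8), total = 100.4.
Var[θ_j] = α_j(Σα−α_j)/((Σα)²(Σα+1)) = 22.8·77.6/(100.4²·101.4) = 0.001731.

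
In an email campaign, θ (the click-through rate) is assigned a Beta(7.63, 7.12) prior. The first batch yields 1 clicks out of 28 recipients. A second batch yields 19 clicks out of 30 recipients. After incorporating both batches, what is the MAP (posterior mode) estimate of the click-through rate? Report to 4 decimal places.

0.3764

The Beta prior is conjugate to a Binomial/Bernoulli likelihood; the update adds successes to α and failures to β.
After batch 1: Beta(7.63+1, 7.12+27) = Beta(8.63, 34.12).
After batch 2: Beta(8.63+19, 34.12+11) = Beta(27.63, 45.12).
Mode of Beta(a,b) for a,b>1 is (a−1)/(a+b−2) = 26.63/70.75 = 0.3764.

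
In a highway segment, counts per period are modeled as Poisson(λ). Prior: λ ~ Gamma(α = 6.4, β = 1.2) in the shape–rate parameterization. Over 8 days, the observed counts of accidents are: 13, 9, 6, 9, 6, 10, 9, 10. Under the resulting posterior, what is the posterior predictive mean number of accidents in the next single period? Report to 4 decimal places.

With a Gamma(shape α, rate β) prior, the Poisson likelihood is conjugate: the posterior is Gamma(α + ΣXᵢ, β + n).
Sum of counts S = 72 over n = 8 days.
Posterior: Gamma(α+S, β+n) = Gamma(6.4+72, 1.2+8) = Gamma(78.4, 9.2).
The predictive distribution for one future period is NegBinom with mean α/β = 8.5217.

8.5217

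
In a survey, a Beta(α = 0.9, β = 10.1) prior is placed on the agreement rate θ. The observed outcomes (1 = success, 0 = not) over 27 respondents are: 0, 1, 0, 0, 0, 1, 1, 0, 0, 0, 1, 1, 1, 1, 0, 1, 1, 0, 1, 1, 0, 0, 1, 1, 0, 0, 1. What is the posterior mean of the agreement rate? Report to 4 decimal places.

The Beta prior is conjugate to a Binomial/Bernoulli likelihood; the update adds successes to α and failures to β.
Posterior: Beta(α+k, β+n−k) = Beta(0.9+14, 10.1+13) = Beta(14.9, 23.1).
Posterior mean = α/(α+β) = 14.9/38.0 = 0.3921.

0.3921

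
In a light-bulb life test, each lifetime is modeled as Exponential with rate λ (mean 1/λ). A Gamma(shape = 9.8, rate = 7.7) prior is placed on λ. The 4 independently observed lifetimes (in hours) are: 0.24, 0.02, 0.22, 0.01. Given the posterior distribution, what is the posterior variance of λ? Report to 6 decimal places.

With a Gamma(shape α, rate β) prior on the exponential rate λ, the posterior after n observations with total T = Σxᵢ is Gamma(α+n, β+T).
Sum of observations T = 0.49 hours; n = 4.
Posterior: Gamma(9.8+4, 7.7+0.49) = Gamma(13.8, 8.19).
Var = α/β² = 0.205736.

0.205736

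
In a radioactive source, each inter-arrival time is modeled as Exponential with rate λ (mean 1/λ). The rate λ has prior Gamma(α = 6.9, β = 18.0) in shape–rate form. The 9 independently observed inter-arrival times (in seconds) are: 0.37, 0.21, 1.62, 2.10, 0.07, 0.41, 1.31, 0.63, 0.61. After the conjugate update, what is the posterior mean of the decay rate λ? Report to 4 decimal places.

0.6277

With a Gamma(shape α, rate β) prior on the exponential rate λ, the posterior after n observations with total T = Σxᵢ is Gamma(α+n, β+T).
Sum of observations T = 7.33 seconds; n = 9.
Posterior: Gamma(6.9+9, 18.0+7.33) = Gamma(15.9, 25.33).
Posterior mean of λ = α/β = 15.9/25.33 = 0.6277.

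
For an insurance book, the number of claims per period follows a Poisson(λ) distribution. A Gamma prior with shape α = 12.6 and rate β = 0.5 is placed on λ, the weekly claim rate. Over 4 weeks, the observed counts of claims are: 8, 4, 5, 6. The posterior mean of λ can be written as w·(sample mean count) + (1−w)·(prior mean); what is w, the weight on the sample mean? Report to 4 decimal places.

With a Gamma(shape α, rate β) prior, the Poisson likelihood is conjugate: the posterior is Gamma(α + ΣXᵢ, β + n).
Posterior mean = (α₀+S)/(β₀+n) = [n/(β₀+n)]·(S/n) + [β₀/(β₀+n)]·(α₀/β₀), so only n and β₀ enter the weight.
Weight on data w = n/(β₀+n) = 4/(0.5+4) = 4/4.5 = 0.8889.

0.8889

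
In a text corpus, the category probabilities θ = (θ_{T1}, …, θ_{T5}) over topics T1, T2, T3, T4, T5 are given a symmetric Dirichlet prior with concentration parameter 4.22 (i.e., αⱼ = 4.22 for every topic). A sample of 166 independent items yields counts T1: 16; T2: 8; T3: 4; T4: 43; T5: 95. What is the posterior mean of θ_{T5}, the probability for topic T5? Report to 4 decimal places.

The Dirichlet prior is conjugate to the Multinomial likelihood: each posterior αⱼ = prior αⱼ + observed count nⱼ.
Posterior concentration: (20.22, 12.22, 8.22, 47.22, 99.22), total = 187.10.
E[θ_{T5}|data] = α_{T5}/Σα = 99.22/187.10 = 0.5303.

0.5303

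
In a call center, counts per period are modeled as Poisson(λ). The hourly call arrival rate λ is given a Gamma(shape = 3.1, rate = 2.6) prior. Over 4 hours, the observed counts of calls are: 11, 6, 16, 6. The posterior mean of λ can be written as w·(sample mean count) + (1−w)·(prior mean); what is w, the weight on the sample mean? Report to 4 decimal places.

With a Gamma(shape α, rate β) prior, the Poisson likelihood is conjugate: the posterior is Gamma(α + ΣXᵢ, β + n).
Posterior mean = (α₀+S)/(β₀+n) = [n/(β₀+n)]·(S/n) + [β₀/(β₀+n)]·(α₀/β₀), so only n and β₀ enter the weight.
Weight on data w = n/(β₀+n) = 4/(2.6+4) = 4/6.6 = 0.6061.

0.6061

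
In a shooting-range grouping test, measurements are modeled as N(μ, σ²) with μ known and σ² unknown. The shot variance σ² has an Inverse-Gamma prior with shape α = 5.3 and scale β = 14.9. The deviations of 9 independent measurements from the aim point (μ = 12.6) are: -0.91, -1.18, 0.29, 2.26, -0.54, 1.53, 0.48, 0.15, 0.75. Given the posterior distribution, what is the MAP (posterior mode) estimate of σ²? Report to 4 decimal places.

With known mean μ and an Inverse-Gamma(α, β) prior on σ², the Normal likelihood is conjugate: posterior is Inv-Gamma(α + n/2, β + Σ(xᵢ−μ)²/2).
Σ(xᵢ−μ)² = (-0.91)² + (-1.18)² + (0.29)² + (2.26)² + (-0.54)² + (1.53)² + (0.48)² + (0.15)² + (0.75)² = 10.8601.
Posterior: Inv-Gamma(5.3 + 9/2, 14.9 + 10.8601/2) = Inv-Gamma(9.80, 20.33005).
Mode = β/(α+1) = 20.33005/10.80 = 1.8824.

1.8824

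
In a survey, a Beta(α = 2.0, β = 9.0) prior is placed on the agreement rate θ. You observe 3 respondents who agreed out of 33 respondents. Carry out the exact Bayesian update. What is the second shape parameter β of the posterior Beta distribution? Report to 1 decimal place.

The Beta prior is conjugate to a Binomial/Bernoulli likelihood; the update adds successes to α and failures to β.
Posterior: Beta(α+k, β+n−k) = Beta(2.0+3, 9.0+30) = Beta(5.0, 39.0).
Posterior β = 39.0.

39.0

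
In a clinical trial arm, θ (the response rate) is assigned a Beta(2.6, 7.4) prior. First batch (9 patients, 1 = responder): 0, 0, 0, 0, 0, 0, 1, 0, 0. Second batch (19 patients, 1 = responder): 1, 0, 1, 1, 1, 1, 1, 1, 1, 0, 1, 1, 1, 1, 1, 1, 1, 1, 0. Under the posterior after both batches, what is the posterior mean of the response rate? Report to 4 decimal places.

The Beta prior is conjugate to a Binomial/Bernoulli likelihood; the update adds successes to α and failures to β.
After batch 1: Beta(2.6+1, 7.4+8) = Beta(3.6, 15.4).
After batch 2: Beta(3.6+16, 15.4+3) = Beta(19.6, 18.4).
Posterior mean = α/(α+β) = 19.6/38.0 = 0.5158.

0.5158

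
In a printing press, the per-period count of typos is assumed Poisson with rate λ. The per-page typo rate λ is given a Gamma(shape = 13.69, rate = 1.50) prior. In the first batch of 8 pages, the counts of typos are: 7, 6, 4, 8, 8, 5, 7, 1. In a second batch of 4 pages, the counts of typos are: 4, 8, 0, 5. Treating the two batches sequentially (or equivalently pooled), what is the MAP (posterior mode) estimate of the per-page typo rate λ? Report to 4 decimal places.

With a Gamma(shape α, rate β) prior, the Poisson likelihood is conjugate: the posterior is Gamma(α + ΣXᵢ, β + n).
Batch 1: sum of counts S = 46 over n = 8 pages.
After batch 1: Gamma(α+S, β+n) = Gamma(13.69+46, 1.50+8) = Gamma(59.69, 9.50).
Batch 2: sum of counts S = 17 over n = 4 pages.
After batch 2: Gamma(α+S, β+n) = Gamma(59.69+17, 9.50+4) = Gamma(76.69, 13.50).
Mode of Gamma(α,β) for α≥1 is (α−1)/β = 75.69/13.50 = 5.6067.

5.6067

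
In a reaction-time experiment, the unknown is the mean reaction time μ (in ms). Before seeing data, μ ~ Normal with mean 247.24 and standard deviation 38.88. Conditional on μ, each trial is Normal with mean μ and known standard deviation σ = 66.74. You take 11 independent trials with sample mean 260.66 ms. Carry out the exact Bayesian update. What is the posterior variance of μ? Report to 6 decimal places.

319.377511

For Normal data with known variance σ², a Normal(μ₀, σ₀²) prior on μ is conjugate. Posterior precision = 1/σ₀² + n/σ²; posterior mean is the precision-weighted average of μ₀ and x̄.
σ₀² = 38.88² = 1511.6544, σ² = 66.74² = 4454.2276; σ² + n·σ₀² = 4454.2276 + 11·1511.6544 = 21082.426.
Posterior precision = 1/σ₀² + n/σ² = 1/1511.6544 + 11/4454.2276 = (σ² + n·σ₀²)/(σ₀²σ²) = 21082.426/(1511.6544·4454.2276); posterior variance σₙ² = σ₀²σ²/(σ² + n·σ₀²) = 1511.6544·4454.2276/21082.426 = 319.377511.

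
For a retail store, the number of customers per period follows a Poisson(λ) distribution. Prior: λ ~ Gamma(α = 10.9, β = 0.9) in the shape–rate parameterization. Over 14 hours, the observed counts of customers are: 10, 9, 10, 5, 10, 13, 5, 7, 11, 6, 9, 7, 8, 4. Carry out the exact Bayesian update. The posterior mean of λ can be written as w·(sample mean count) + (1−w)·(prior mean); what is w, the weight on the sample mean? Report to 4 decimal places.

With a Gamma(shape α, rate β) prior, the Poisson likelihood is conjugate: the posterior is Gamma(α + ΣXᵢ, β + n).
Posterior mean = (α₀+S)/(β₀+n) = [n/(β₀+n)]·(S/n) + [β₀/(β₀+n)]·(α₀/β₀), so only n and β₀ enter the weight.
Weight on data w = n/(β₀+n) = 14/(0.9+14) = 14/14.9 = 0.9396.

0.9396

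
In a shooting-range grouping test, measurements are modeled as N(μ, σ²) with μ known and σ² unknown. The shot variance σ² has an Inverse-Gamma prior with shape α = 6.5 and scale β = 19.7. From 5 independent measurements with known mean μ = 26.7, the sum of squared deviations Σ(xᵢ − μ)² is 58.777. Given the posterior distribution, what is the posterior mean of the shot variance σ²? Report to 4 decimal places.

6.1361

With known mean μ and an Inverse-Gamma(α, β) prior on σ², the Normal likelihood is conjugate: posterior is Inv-Gamma(α + n/2, β + Σ(xᵢ−μ)²/2).
Posterior: Inv-Gamma(6.5 + 5/2, 19.7 + 58.777/2) = Inv-Gamma(9.00, 49.0885).
E[σ²|data] = β/(α−1) = 49.0885/8.00 = 6.1361.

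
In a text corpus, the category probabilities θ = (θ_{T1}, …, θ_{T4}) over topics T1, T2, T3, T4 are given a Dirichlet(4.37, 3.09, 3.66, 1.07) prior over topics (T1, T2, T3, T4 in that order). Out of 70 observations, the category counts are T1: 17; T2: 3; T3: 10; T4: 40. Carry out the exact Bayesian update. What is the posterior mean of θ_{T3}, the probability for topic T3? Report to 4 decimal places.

The Dirichlet prior is conjugate to the Multinomial likelihood: each posterior αⱼ = prior αⱼ + observed count nⱼ.
Posterior concentration: (21.37, 6.09, 13.66, 41.07), total = 82.19.
E[θ_{T3}|data] = α_{T3}/Σα = 13.66/82.19 = 0.1662.

0.1662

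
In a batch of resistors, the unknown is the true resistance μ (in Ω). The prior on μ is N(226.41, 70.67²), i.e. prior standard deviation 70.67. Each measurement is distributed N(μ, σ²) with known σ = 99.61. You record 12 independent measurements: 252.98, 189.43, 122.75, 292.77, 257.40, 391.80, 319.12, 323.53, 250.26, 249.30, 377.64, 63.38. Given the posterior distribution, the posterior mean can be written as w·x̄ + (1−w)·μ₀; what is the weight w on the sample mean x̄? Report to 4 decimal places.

For Normal data with known variance σ², a Normal(μ₀, σ₀²) prior on μ is conjugate. Posterior precision = 1/σ₀² + n/σ²; posterior mean is the precision-weighted average of μ₀ and x̄.
σ₀² = 70.67² = 4994.2489, σ² = 99.61² = 9922.1521. Prior precision 1/σ₀² = 1/4994.2489; data precision n/σ² = 12/9922.1521.
w = (n/σ²)/(1/σ₀² + n/σ²) = n·σ₀²/(σ² + n·σ₀²) = 12·4994.2489/(9922.1521 + 12·4994.2489) = 59930.9868/69853.1389 = 0.8580.

0.8580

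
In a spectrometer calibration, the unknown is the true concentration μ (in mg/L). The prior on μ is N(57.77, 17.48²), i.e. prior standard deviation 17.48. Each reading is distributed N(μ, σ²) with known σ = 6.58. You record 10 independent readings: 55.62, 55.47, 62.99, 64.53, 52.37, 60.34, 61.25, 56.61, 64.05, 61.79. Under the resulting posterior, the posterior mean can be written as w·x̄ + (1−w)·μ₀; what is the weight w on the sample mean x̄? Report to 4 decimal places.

0.9860

For Normal data with known variance σ², a Normal(μ₀, σ₀²) prior on μ is conjugate. Posterior precision = 1/σ₀² + n/σ²; posterior mean is the precision-weighted average of μ₀ and x̄.
σ₀² = 17.48² = 305.5504, σ² = 6.58² = 43.2964. Prior precision 1/σ₀² = 1/305.5504; data precision n/σ² = 10/43.2964.
w = (n/σ²)/(1/σ₀² + n/σ²) = n·σ₀²/(σ² + n·σ₀²) = 10·305.5504/(43.2964 + 10·305.5504) = 3055.504/3098.8004 = 0.9860.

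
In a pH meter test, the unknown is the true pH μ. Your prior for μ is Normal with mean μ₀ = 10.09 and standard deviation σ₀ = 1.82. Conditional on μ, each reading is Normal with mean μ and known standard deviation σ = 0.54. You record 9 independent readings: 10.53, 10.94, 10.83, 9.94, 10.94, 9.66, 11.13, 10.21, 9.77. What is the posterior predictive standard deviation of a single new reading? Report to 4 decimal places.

0.5689

For Normal data with known variance σ², a Normal(μ₀, σ₀²) prior on μ is conjugate. Posterior precision = 1/σ₀² + n/σ²; posterior mean is the precision-weighted average of μ₀ and x̄.
σ₀² = 1.82² = 3.3124, σ² = 0.54² = 0.2916; σ² + n·σ₀² = 0.2916 + 9·3.3124 = 30.1032.
Posterior precision = 1/σ₀² + n/σ² = 1/3.3124 + 9/0.2916 = (σ² + n·σ₀²)/(σ₀²σ²) = 30.1032/(3.3124·0.2916); posterior variance σₙ² = σ₀²σ²/(σ² + n·σ₀²) = 3.3124·0.2916/30.1032 = 0.032086.
Predictive variance for one new observation = σₙ² + σ² = 3.3124·0.2916/30.1032 + 0.2916 = σ²·(σ₀² + 30.1032)/30.1032 = 0.2916·33.4156/30.1032 = 0.323686; SD = √(0.2916·33.4156/30.1032) = 0.5689.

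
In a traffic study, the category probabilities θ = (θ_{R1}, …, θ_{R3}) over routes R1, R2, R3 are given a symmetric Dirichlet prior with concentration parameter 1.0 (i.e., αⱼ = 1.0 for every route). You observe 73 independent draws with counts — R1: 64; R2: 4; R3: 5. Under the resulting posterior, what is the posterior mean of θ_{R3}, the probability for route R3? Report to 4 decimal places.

The Dirichlet prior is conjugate to the Multinomial likelihood: each posterior αⱼ = prior αⱼ + observed count nⱼ.
Posterior concentration: (65.0, 5.0, 6.0), total = 76.0.
E[θ_{R3}|data] = α_{R3}/Σα = 6.0/76.0 = 0.0789.

0.0789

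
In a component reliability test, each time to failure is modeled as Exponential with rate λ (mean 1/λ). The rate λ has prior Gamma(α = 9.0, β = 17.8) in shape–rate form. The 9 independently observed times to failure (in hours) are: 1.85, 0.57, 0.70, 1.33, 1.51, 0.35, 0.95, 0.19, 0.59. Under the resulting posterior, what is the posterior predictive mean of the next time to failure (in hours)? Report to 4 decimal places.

With a Gamma(shape α, rate β) prior on the exponential rate λ, the posterior after n observations with total T = Σxᵢ is Gamma(α+n, β+T).
Sum of observations T = 8.04 hours; n = 9.
Posterior: Gamma(9.0+9, 17.8+8.04) = Gamma(18.0, 25.84).
The predictive distribution for the next observation is Lomax; its mean is β/(α−1) = 25.84/17.0 = 1.5200.

1.5200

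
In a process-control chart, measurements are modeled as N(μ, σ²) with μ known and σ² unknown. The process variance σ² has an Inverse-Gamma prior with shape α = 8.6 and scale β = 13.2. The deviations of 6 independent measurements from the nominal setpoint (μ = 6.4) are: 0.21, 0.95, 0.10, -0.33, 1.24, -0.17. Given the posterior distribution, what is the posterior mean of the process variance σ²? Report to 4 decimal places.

1.3694

With known mean μ and an Inverse-Gamma(α, β) prior on σ², the Normal likelihood is conjugate: posterior is Inv-Gamma(α + n/2, β + Σ(xᵢ−μ)²/2).
Σ(xᵢ−μ)² = (0.21)² + (0.95)² + (0.10)² + (-0.33)² + (1.24)² + (-0.17)² = 2.6320.
Posterior: Inv-Gamma(8.6 + 6/2, 13.2 + 2.6320/2) = Inv-Gamma(11.60, 14.51600).
E[σ²|data] = β/(α−1) = 14.51600/10.60 = 1.3694.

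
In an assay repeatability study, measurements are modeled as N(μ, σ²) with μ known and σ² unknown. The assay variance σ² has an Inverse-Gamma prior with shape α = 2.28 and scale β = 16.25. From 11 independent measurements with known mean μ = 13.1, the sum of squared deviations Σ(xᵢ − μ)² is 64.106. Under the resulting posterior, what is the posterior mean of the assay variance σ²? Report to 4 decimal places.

7.1243

With known mean μ and an Inverse-Gamma(α, β) prior on σ², the Normal likelihood is conjugate: posterior is Inv-Gamma(α + n/2, β + Σ(xᵢ−μ)²/2).
Posterior: Inv-Gamma(2.28 + 11/2, 16.25 + 64.106/2) = Inv-Gamma(7.78, 48.3030).
E[σ²|data] = β/(α−1) = 48.3030/6.78 = 7.1243.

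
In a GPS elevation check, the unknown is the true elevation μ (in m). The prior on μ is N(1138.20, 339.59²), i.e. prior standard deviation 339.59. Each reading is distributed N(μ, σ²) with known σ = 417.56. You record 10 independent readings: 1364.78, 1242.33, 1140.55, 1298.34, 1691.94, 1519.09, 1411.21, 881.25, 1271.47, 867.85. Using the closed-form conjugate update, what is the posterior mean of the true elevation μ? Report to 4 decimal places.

1251.7180

For Normal data with known variance σ², a Normal(μ₀, σ₀²) prior on μ is conjugate. Posterior precision = 1/σ₀² + n/σ²; posterior mean is the precision-weighted average of μ₀ and x̄.
Σxᵢ = 1364.78 + 1242.33 + 1140.55 + 1298.34 + 1691.94 + 1519.09 + 1411.21 + 881.25 + 1271.47 + 867.85 = 12688.81, so n·x̄ = 12688.81.
σ₀² = 339.59² = 115321.3681, σ² = 417.56² = 174356.3536; σ² + n·σ₀² = 174356.3536 + 10·115321.3681 = 1327570.0346.
Posterior mean = (μ₀/σ₀² + n·x̄/σ²)/(1/σ₀² + n/σ²) = (σ²·μ₀ + σ₀²·n·x̄)/(σ² + n·σ₀²) = (174356.3536·1138.20 + 115321.3681·12688.81)/1327570.0346 = 1661743330.428481/1327570.0346 = 1251.7180.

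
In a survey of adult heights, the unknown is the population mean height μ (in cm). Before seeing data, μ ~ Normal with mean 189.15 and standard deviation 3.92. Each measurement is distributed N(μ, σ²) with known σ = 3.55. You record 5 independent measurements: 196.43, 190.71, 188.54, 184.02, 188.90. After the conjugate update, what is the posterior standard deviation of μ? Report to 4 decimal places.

1.4715

For Normal data with known variance σ², a Normal(μ₀, σ₀²) prior on μ is conjugate. Posterior precision = 1/σ₀² + n/σ²; posterior mean is the precision-weighted average of μ₀ and x̄.
σ₀² = 3.92² = 15.3664, σ² = 3.55² = 12.6025; σ² + n·σ₀² = 12.6025 + 5·15.3664 = 89.4345.
Posterior precision = 1/σ₀² + n/σ² = 1/15.3664 + 5/12.6025 = (σ² + n·σ₀²)/(σ₀²σ²) = 89.4345/(15.3664·12.6025); posterior variance σₙ² = σ₀²σ²/(σ² + n·σ₀²) = 15.3664·12.6025/89.4345 = 2.165328.
Posterior SD = √σₙ² = √(15.3664·12.6025/89.4345) = 1.4715.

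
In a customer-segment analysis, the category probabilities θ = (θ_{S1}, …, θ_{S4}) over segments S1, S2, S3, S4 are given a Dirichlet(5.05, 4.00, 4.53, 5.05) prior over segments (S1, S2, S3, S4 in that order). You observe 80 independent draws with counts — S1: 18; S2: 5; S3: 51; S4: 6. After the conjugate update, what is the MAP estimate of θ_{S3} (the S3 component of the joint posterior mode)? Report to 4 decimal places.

The Dirichlet prior is conjugate to the Multinomial likelihood: each posterior αⱼ = prior αⱼ + observed count nⱼ.
Posterior concentration: (23.05, 9.00, 55.53, 11.05), total = 98.63.
Joint mode component: (α_{S3}−1)/(Σα−K) = 54.53/94.63 = 0.5762.

0.5762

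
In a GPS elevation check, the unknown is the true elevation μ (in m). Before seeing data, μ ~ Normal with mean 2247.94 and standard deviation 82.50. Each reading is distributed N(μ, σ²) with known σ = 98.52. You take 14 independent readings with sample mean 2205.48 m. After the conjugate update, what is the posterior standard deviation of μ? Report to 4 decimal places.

25.0840

For Normal data with known variance σ², a Normal(μ₀, σ₀²) prior on μ is conjugate. Posterior precision = 1/σ₀² + n/σ²; posterior mean is the precision-weighted average of μ₀ and x̄.
σ₀² = 82.50² = 6806.25, σ² = 98.52² = 9706.1904; σ² + n·σ₀² = 9706.1904 + 14·6806.25 = 104993.6904.
Posterior precision = 1/σ₀² + n/σ² = 1/6806.25 + 14/9706.1904 = (σ² + n·σ₀²)/(σ₀²σ²) = 104993.6904/(6806.25·9706.1904); posterior variance σₙ² = σ₀²σ²/(σ² + n·σ₀²) = 6806.25·9706.1904/104993.6904 = 629.206938.
Posterior SD = √σₙ² = √(6806.25·9706.1904/104993.6904) = 25.0840.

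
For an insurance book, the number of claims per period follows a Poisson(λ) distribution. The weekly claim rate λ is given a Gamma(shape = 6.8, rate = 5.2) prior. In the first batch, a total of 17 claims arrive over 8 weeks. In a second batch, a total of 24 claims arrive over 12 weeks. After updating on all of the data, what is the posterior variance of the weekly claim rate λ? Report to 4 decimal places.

With a Gamma(shape α, rate β) prior, the Poisson likelihood is conjugate: the posterior is Gamma(α + ΣXᵢ, β + n).
After batch 1: Gamma(α+S, β+n) = Gamma(6.8+17, 5.2+8) = Gamma(23.8, 13.2).
After batch 2: Gamma(α+S, β+n) = Gamma(23.8+24, 13.2+12) = Gamma(47.8, 25.2).
Var = α/β² = 47.8/25.2² = 0.0753.

0.0753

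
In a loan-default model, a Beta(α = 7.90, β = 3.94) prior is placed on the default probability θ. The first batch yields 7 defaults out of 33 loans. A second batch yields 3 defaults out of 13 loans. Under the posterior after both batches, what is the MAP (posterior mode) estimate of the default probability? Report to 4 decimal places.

The Beta prior is conjugate to a Binomial/Bernoulli likelihood; the update adds successes to α and failures to β.
After batch 1: Beta(7.90+7, 3.94+26) = Beta(14.90, 29.94).
After batch 2: Beta(14.90+3, 29.94+10) = Beta(17.90, 39.94).
Mode of Beta(a,b) for a,b>1 is (a−1)/(a+b−2) = 16.90/55.84 = 0.3027.

0.3027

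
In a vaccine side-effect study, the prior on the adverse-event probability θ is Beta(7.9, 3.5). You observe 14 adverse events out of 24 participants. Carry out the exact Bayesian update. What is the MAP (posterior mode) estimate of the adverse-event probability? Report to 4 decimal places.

0.6257

The Beta prior is conjugate to a Binomial/Bernoulli likelihood; the update adds successes to α and failures to β.
Posterior: Beta(α+k, β+n−k) = Beta(7.9+14, 3.5+10) = Beta(21.9, 13.5).
Mode of Beta(a,b) for a,b>1 is (a−1)/(a+b−2) = 20.9/33.4 = 0.6257.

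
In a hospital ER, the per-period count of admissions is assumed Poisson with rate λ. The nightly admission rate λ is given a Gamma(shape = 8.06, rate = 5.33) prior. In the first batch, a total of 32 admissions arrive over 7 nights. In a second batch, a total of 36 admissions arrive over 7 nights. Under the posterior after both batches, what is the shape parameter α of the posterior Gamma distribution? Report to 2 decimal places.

With a Gamma(shape α, rate β) prior, the Poisson likelihood is conjugate: the posterior is Gamma(α + ΣXᵢ, β + n).
After batch 1: Gamma(α+S, β+n) = Gamma(8.06+32, 5.33+7) = Gamma(40.06, 12.33).
After batch 2: Gamma(α+S, β+n) = Gamma(40.06+36, 12.33+7) = Gamma(76.06, 19.33).
Posterior α = 76.06.

76.06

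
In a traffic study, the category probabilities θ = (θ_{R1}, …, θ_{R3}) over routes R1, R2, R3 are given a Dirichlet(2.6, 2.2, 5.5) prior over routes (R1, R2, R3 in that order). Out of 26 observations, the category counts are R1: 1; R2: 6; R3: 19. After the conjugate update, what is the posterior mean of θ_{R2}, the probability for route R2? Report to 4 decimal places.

The Dirichlet prior is conjugate to the Multinomial likelihood: each posterior αⱼ = prior αⱼ + observed count nⱼ.
Posterior concentration: (3.6, 8.2, 24.5), total = 36.3.
E[θ_{R2}|data] = α_{R2}/Σα = 8.2/36.3 = 0.2259.

0.2259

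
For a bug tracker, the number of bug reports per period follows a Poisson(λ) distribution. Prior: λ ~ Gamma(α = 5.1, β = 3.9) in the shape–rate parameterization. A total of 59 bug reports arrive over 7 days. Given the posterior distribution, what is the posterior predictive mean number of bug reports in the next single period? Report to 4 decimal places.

5.8807

With a Gamma(shape α, rate β) prior, the Poisson likelihood is conjugate: the posterior is Gamma(α + ΣXᵢ, β + n).
Posterior: Gamma(α+S, β+n) = Gamma(5.1+59, 3.9+7) = Gamma(64.1, 10.9).
The predictive distribution for one future period is NegBinom with mean α/β = 5.8807.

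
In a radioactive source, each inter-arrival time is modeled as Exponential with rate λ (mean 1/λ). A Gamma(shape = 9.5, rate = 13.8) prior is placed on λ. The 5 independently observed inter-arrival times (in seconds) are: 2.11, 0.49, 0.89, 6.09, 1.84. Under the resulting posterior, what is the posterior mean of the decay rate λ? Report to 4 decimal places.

With a Gamma(shape α, rate β) prior on the exponential rate λ, the posterior after n observations with total T = Σxᵢ is Gamma(α+n, β+T).
Sum of observations T = 11.42 seconds; n = 5.
Posterior: Gamma(9.5+5, 13.8+11.42) = Gamma(14.5, 25.22).
Posterior mean of λ = α/β = 14.5/25.22 = 0.5749.

0.5749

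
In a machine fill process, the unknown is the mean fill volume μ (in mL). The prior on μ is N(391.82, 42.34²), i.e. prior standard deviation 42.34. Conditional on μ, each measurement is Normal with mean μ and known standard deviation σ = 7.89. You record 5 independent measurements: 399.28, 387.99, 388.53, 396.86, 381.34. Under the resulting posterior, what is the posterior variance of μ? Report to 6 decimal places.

12.364546

For Normal data with known variance σ², a Normal(μ₀, σ₀²) prior on μ is conjugate. Posterior precision = 1/σ₀² + n/σ²; posterior mean is the precision-weighted average of μ₀ and x̄.
σ₀² = 42.34² = 1792.6756, σ² = 7.89² = 62.2521; σ² + n·σ₀² = 62.2521 + 5·1792.6756 = 9025.6301.
Posterior precision = 1/σ₀² + n/σ² = 1/1792.6756 + 5/62.2521 = (σ² + n·σ₀²)/(σ₀²σ²) = 9025.6301/(1792.6756·62.2521); posterior variance σₙ² = σ₀²σ²/(σ² + n·σ₀²) = 1792.6756·62.2521/9025.6301 = 12.364546.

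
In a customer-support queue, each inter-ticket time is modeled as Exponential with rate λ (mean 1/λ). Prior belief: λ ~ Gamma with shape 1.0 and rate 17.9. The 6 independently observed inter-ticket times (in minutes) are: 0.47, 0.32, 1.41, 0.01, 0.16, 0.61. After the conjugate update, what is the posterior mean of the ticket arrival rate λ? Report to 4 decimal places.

With a Gamma(shape α, rate β) prior on the exponential rate λ, the posterior after n observations with total T = Σxᵢ is Gamma(α+n, β+T).
Sum of observations T = 2.98 minutes; n = 6.
Posterior: Gamma(1.0+6, 17.9+2.98) = Gamma(7.0, 20.88).
Posterior mean of λ = α/β = 7.0/20.88 = 0.3352.

0.3352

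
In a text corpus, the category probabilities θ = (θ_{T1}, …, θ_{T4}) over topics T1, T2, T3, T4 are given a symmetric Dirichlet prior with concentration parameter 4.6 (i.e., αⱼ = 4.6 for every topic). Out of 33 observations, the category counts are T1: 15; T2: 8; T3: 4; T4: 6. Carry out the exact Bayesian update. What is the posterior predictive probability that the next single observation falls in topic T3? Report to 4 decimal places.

0.1673

The Dirichlet prior is conjugate to the Multinomial likelihood: each posterior αⱼ = prior αⱼ + observed count nⱼ.
Posterior concentration: (19.6, 12.6, 8.6, 10.6), total = 51.4.
P(next = T3 | data) = α_{T3}/Σα = 0.1673.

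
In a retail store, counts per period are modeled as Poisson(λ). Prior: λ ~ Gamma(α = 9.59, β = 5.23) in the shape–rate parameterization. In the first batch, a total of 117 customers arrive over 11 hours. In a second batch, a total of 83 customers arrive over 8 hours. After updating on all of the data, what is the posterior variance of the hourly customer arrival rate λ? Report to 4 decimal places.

0.3570

With a Gamma(shape α, rate β) prior, the Poisson likelihood is conjugate: the posterior is Gamma(α + ΣXᵢ, β + n).
After batch 1: Gamma(α+S, β+n) = Gamma(9.59+117, 5.23+11) = Gamma(126.59, 16.23).
After batch 2: Gamma(α+S, β+n) = Gamma(126.59+83, 16.23+8) = Gamma(209.59, 24.23).
Var = α/β² = 209.59/24.23² = 0.3570.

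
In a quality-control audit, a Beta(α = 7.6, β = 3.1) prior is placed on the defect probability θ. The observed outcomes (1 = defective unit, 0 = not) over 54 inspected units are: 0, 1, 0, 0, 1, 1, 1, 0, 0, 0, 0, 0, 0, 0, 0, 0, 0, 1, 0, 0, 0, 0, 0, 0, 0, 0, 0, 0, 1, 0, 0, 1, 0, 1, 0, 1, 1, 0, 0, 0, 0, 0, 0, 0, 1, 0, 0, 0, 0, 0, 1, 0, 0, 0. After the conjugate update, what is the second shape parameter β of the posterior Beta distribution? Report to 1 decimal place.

45.1

The Beta prior is conjugate to a Binomial/Bernoulli likelihood; the update adds successes to α and failures to β.
Posterior: Beta(α+k, β+n−k) = Beta(7.6+12, 3.1+42) = Beta(19.6, 45.1).
Posterior β = 45.1.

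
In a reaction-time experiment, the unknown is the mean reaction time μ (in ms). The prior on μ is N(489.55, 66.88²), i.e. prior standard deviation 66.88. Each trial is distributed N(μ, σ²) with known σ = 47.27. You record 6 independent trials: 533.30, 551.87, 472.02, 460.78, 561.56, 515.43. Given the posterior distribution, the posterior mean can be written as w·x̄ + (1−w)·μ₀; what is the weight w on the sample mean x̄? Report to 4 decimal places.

0.9231

For Normal data with known variance σ², a Normal(μ₀, σ₀²) prior on μ is conjugate. Posterior precision = 1/σ₀² + n/σ²; posterior mean is the precision-weighted average of μ₀ and x̄.
σ₀² = 66.88² = 4472.9344, σ² = 47.27² = 2234.4529. Prior precision 1/σ₀² = 1/4472.9344; data precision n/σ² = 6/2234.4529.
w = (n/σ²)/(1/σ₀² + n/σ²) = n·σ₀²/(σ² + n·σ₀²) = 6·4472.9344/(2234.4529 + 6·4472.9344) = 26837.6064/29072.0593 = 0.9231.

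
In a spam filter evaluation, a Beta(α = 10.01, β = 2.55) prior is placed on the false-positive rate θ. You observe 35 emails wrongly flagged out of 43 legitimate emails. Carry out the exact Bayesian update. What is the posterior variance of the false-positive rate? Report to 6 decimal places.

0.002720

The Beta prior is conjugate to a Binomial/Bernoulli likelihood; the update adds successes to α and failures to β.
Posterior: Beta(α+k, β+n−k) = Beta(10.01+35, 2.55+8) = Beta(45.01, 10.55).
Var = αβ/((α+β)²(α+β+1)) = 45.01·10.55/(55.56²·56.56) = 0.002720.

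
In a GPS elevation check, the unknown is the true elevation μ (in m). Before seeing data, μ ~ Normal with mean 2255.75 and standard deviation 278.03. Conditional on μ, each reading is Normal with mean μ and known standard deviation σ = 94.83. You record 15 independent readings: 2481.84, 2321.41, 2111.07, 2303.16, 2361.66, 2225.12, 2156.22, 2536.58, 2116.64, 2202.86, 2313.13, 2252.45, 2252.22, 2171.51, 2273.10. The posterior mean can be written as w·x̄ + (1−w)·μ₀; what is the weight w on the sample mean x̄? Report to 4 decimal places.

For Normal data with known variance σ², a Normal(μ₀, σ₀²) prior on μ is conjugate. Posterior precision = 1/σ₀² + n/σ²; posterior mean is the precision-weighted average of μ₀ and x̄.
σ₀² = 278.03² = 77300.6809, σ² = 94.83² = 8992.7289. Prior precision 1/σ₀² = 1/77300.6809; data precision n/σ² = 15/8992.7289.
w = (n/σ²)/(1/σ₀² + n/σ²) = n·σ₀²/(σ² + n·σ₀²) = 15·77300.6809/(8992.7289 + 15·77300.6809) = 1159510.2135/1168502.9424 = 0.9923.

0.9923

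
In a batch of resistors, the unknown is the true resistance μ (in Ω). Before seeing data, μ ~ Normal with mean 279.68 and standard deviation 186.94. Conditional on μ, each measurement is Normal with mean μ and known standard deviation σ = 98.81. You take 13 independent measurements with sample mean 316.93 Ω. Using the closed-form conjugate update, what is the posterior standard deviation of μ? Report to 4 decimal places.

27.1151

For Normal data with known variance σ², a Normal(μ₀, σ₀²) prior on μ is conjugate. Posterior precision = 1/σ₀² + n/σ²; posterior mean is the precision-weighted average of μ₀ and x̄.
σ₀² = 186.94² = 34946.5636, σ² = 98.81² = 9763.4161; σ² + n·σ₀² = 9763.4161 + 13·34946.5636 = 464068.7429.
Posterior precision = 1/σ₀² + n/σ² = 1/34946.5636 + 13/9763.4161 = (σ² + n·σ₀²)/(σ₀²σ²) = 464068.7429/(34946.5636·9763.4161); posterior variance σₙ² = σ₀²σ²/(σ² + n·σ₀²) = 34946.5636·9763.4161/464068.7429 = 735.231249.
Posterior SD = √σₙ² = √(34946.5636·9763.4161/464068.7429) = 27.1151.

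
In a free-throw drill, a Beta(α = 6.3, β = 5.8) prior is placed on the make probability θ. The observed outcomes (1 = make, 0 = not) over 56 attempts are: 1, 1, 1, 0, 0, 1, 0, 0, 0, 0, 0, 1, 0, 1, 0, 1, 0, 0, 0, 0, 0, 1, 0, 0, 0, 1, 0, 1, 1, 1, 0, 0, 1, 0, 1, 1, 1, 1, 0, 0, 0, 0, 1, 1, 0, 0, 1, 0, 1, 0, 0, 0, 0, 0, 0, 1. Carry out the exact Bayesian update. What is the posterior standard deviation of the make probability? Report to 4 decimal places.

The Beta prior is conjugate to a Binomial/Bernoulli likelihood; the update adds successes to α and failures to β.
Posterior: Beta(α+k, β+n−k) = Beta(6.3+22, 5.8+34) = Beta(28.3, 39.8).
Var = αβ/((α+β)²(α+β+1)) = 28.3·39.8/(68.1²·69.1) = 0.00351477; SD = √0.00351477 = 0.0593.

0.0593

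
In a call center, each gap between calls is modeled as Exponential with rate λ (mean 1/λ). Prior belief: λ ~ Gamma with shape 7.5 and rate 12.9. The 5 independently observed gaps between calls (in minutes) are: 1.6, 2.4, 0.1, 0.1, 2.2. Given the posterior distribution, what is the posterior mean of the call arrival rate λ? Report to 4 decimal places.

With a Gamma(shape α, rate β) prior on the exponential rate λ, the posterior after n observations with total T = Σxᵢ is Gamma(α+n, β+T).
Sum of observations T = 6.4 minutes; n = 5.
Posterior: Gamma(7.5+5, 12.9+6.4) = Gamma(12.5, 19.3).
Posterior mean of λ = α/β = 12.5/19.3 = 0.6477.

0.6477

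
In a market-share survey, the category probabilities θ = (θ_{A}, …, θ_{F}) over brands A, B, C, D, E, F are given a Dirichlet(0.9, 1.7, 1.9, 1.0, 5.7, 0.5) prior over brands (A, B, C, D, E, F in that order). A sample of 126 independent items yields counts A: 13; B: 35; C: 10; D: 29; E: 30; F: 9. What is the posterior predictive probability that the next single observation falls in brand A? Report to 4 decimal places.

The Dirichlet prior is conjugate to the Multinomial likelihood: each posterior αⱼ = prior αⱼ + observed count nⱼ.
Posterior concentration: (13.9, 36.7, 11.9, 30.0, 35.7, 9.5), total = 137.7.
P(next = A | data) = α_{A}/Σα = 0.1009.

0.1009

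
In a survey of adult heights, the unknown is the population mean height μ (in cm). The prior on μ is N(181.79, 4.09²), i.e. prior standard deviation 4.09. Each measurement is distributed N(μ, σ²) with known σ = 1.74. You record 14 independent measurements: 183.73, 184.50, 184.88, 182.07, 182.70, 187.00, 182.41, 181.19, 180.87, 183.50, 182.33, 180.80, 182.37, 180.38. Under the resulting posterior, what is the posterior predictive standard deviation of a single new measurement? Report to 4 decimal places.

1.8003

For Normal data with known variance σ², a Normal(μ₀, σ₀²) prior on μ is conjugate. Posterior precision = 1/σ₀² + n/σ²; posterior mean is the precision-weighted average of μ₀ and x̄.
σ₀² = 4.09² = 16.7281, σ² = 1.74² = 3.0276; σ² + n·σ₀² = 3.0276 + 14·16.7281 = 237.221.
Posterior precision = 1/σ₀² + n/σ² = 1/16.7281 + 14/3.0276 = (σ² + n·σ₀²)/(σ₀²σ²) = 237.221/(16.7281·3.0276); posterior variance σₙ² = σ₀²σ²/(σ² + n·σ₀²) = 16.7281·3.0276/237.221 = 0.213497.
Predictive variance for one new observation = σₙ² + σ² = 16.7281·3.0276/237.221 + 3.0276 = σ²·(σ₀² + 237.221)/237.221 = 3.0276·253.9491/237.221 = 3.241097; SD = √(3.0276·253.9491/237.221) = 1.8003.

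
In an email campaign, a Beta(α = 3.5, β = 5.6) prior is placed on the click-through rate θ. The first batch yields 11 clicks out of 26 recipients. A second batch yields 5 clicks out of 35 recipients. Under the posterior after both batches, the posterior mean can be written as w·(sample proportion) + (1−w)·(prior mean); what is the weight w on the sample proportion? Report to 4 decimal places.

The Beta prior is conjugate to a Binomial/Bernoulli likelihood; the update adds successes to α and failures to β.
Total number of recipients: n = 26 + 35 = 61.
Posterior mean = (α₀+k)/(α₀+β₀+n) = [n/(α₀+β₀+n)]·(k/n) + [(α₀+β₀)/(α₀+β₀+n)]·α₀/(α₀+β₀), so only n and the prior enter the weight.
The weight on the data is w = n/(α₀+β₀+n) = 61/(3.5+5.6+61) = 61/70.1 = 0.8702.

0.8702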